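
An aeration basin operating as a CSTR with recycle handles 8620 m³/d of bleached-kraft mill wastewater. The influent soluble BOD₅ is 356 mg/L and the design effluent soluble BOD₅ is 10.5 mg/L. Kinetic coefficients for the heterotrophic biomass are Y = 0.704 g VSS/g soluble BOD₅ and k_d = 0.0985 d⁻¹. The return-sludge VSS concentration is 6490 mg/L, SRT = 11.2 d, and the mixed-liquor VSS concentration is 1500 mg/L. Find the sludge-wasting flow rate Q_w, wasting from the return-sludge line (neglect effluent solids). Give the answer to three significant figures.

Rearranging the biomass balance for a CMAS with decay, V = Y·Q·ΔS·θ_c / [X·(1+k_d θ_c)] = 0.704 × 8620 × (356 − 10.5) × 11.2 / [1500 × (1 + 0.0985 × 11.2)] = 2.35×10^7 / 3155 = 7443 m³.
Wasting from the return line (neglecting effluent solids): Q_w = V·X / (θ_c·X_r) = 7443 × 1500 / (11.2 × 6490) = 153.6 m³/d.

Q_w ≈ 154 m³/d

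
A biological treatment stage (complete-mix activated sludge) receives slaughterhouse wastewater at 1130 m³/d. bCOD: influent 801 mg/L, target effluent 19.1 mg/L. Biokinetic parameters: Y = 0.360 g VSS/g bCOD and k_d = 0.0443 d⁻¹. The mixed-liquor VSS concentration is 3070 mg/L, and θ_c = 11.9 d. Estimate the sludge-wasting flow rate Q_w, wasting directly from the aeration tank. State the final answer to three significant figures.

Q_w ≈ 67.8 m³/d

Rearranging the biomass balance for a CMAS with decay, V = Y·Q·ΔS·θ_c / [X·(1+k_d θ_c)] = 0.360 × 1130 × (801 − 19.1) × 11.9 / [3070 × (1 + 0.0443 × 11.9)] = 3.79×10^6 / 4688 = 807.3 m³.
With mixed-liquor wasting, θ_c = V/Q_w, so Q_w = V/θ_c = 807.3/11.9 = 67.84 m³/d.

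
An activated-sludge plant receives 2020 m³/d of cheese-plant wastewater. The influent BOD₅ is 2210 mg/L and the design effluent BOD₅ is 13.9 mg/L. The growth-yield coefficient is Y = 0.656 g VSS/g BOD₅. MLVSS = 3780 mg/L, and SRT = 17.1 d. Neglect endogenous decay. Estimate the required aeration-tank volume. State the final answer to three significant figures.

V ≈ 13200 m³

Biomass mass balance (decay neglected): V·X = Y·Q·(S₀ − S)·θ_c, so V = 0.656 × 2020 × (2210 − 13.9) × 17.1 / 3780 = 13165 m³.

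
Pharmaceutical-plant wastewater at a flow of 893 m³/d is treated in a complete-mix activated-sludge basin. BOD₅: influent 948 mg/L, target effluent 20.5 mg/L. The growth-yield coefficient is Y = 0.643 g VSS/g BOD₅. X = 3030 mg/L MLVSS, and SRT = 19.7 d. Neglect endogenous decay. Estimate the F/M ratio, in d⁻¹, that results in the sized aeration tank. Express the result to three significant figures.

Biomass mass balance (decay neglected): V·X = Y·Q·(S₀ − S)·θ_c, so V = 0.643 × 893 × (948 − 20.5) × 19.7 / 3030 = 3463 m³.
F/M = Q·S₀ / (V·X) = 893 × 948 / (3463 × 3030) = 0.08069 g BOD₅·(g VSS·d)⁻¹.

F/M ≈ 0.0807 d⁻¹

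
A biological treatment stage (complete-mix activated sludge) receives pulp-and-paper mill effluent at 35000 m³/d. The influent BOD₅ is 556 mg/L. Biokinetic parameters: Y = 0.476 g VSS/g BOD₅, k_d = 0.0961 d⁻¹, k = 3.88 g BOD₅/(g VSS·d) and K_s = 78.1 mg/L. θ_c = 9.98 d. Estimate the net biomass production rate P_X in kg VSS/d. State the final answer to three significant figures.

For a completely mixed reactor with recycle the Lawrence–McCarty relation gives S = K_s·(1 + k_d·θ_c) / [θ_c·(Y·k − k_d) − 1] = 78.1 × (1 + 0.0961 × 9.98) / [9.98 × (0.476 × 3.88 − 0.0961) − 1] = 153.0 / 16.47 = 9.288 mg/L.
The observed yield is Y_obs = Y/(1 + k_d·θ_c) = 0.476 / (1 + 0.0961 × 9.98) = 0.476 / 1.959 = 0.2430 g VSS per g BOD₅ removed.
Q·(S₀ − S) = 35000 × (556 − 9.29) × 10⁻³ = 19135 kg/d removed.
Biomass produced: P_X = Y_obs·Q·ΔS = 0.2430 × 19135 ≈ 4649 kg VSS/d.

P_X ≈ 4650 kg VSS/d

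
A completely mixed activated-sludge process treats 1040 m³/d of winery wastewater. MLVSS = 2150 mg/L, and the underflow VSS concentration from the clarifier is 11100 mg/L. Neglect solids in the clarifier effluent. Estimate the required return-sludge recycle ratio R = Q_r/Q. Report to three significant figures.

R ≈ 0.240

Mass balance around the secondary clarifier (neglecting effluent solids): R = X / (X_r − X) = 2150 / (11100 − 2150) = 0.2402.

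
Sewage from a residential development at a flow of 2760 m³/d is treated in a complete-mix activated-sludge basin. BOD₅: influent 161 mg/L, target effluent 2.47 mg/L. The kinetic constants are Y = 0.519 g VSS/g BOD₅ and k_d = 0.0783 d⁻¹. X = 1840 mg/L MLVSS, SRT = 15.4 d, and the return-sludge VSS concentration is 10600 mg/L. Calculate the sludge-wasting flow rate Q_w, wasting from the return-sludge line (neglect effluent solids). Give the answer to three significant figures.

Q_w ≈ 9.71 m³/d

From the SRT design equation V = Y Q (S₀−S) θ_c / [X (1 + k_d θ_c)] = 0.519 × 2760 × (161 − 2.47) × 15.4 / [1840 × (1 + 0.0783 × 15.4)] = 3.5×10^6 / 4059 = 861.6 m³.
θ_c = V·X/(Q_w·X_r) when wasting from the recycle, so Q_w = V·X/(θ_c·X_r) = 861.6 × 1840 / (15.4 × 10600) = 9.712 m³/d.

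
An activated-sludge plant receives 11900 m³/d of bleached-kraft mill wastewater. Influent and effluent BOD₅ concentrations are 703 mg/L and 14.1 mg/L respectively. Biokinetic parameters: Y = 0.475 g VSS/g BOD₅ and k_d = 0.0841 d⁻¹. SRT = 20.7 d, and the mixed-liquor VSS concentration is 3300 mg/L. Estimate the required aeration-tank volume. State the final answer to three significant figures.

V ≈ 8910 m³

Rearranging the biomass balance for a CMAS with decay, V = Y·Q·ΔS·θ_c / [X·(1+k_d θ_c)] = 0.475 × 11900 × (703 − 14.1) × 20.7 / [3300 × (1 + 0.0841 × 20.7)] = 8.06×10^7 / 9045 = 8912 m³.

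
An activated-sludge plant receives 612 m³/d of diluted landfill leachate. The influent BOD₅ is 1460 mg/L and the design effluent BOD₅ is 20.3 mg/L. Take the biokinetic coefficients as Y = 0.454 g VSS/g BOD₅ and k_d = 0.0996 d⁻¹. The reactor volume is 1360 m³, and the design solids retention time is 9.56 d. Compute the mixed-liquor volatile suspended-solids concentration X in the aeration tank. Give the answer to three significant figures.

X ≈ 1440 mg/L

From V·X·(1 + k_d·θ_c) = Y·Q·(S₀ − S)·θ_c: X = 0.454 × 612 × (1460 − 20.3) × 9.56 / [1360 × (1 + 0.0996 × 9.56)] = 1440 mg/L.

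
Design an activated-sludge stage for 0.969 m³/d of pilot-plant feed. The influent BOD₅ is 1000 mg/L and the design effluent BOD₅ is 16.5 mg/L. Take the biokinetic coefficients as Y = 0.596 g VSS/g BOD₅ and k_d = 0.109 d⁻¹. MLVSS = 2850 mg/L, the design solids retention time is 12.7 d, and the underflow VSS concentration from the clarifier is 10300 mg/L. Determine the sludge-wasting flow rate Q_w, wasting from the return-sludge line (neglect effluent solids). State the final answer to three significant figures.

Steady-state biomass mass balance: V·X·(1 + k_d·θ_c) = Y·Q·(S₀ − S)·θ_c, so V = 0.596 × 0.969 × (1000 − 16.5) × 12.7 / [2850 × (1 + 0.109 × 12.7)] = 7.21×10^3 / 6795 = 1.062 m³.
Q_w = (V·X)/(θ_c X_r) = 1.062 × 2850 / (12.7 × 10300) = 0.02313 m³/d.

Q_w ≈ 0.0231 m³/d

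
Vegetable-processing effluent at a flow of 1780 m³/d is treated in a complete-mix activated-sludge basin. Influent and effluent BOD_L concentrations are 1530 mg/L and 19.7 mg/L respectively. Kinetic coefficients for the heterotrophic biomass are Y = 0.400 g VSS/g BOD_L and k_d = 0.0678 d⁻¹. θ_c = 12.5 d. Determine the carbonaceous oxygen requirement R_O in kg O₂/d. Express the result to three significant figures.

Y_obs = Y / (1 + k_d θ_c) = 0.400 / (1 + 0.0678 × 12.5) = 0.400 / 1.848 = 0.2165.
Substrate removed = Q·(S₀ − S) = 1780 m³/d × (1530 − 19.7) g/m³ = 2.69×10^6 g/d = 2688 kg/d.
Net sludge production P_X = 0.2165 × 2688 = 582.0 kg VSS/d.
R_O = Q·(S₀ − S) − 1.42·P_X = 2688 − 1.42 × 582.0 = 1862 kg O₂/d.

R_O ≈ 1860 kg O₂/d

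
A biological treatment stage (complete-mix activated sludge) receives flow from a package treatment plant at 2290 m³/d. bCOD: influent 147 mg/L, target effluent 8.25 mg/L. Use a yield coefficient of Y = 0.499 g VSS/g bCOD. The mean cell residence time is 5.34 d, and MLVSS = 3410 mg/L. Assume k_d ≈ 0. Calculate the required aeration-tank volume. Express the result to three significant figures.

Biomass mass balance (decay neglected): V·X = Y·Q·(S₀ − S)·θ_c, so V = 0.499 × 2290 × (147 − 8.25) × 5.34 / 3410 = 248.3 m³.

V ≈ 248 m³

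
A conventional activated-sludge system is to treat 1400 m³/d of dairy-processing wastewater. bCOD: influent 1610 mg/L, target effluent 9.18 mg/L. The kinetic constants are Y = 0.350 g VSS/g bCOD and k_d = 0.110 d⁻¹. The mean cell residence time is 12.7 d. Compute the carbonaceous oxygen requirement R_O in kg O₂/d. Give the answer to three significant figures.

R_O ≈ 1780 kg O₂/d

Y_obs = Y / (1 + k_d θ_c) = 0.350 / (1 + 0.110 × 12.7) = 0.350 / 2.397 = 0.1460.
ΔS = 1610 − 9.18 = 1601 mg/L, so the substrate removal rate is 1400 × 1601/1000 = 2241 kg bCOD/d.
P_X = Y_obs·Q·(S₀ − S) = 0.1460 × 2241 = 327.2 kg VSS/d.
R_O = Q·ΔS − 1.42 P_X = 2241 − 464.7 = 1776 kg O₂/d.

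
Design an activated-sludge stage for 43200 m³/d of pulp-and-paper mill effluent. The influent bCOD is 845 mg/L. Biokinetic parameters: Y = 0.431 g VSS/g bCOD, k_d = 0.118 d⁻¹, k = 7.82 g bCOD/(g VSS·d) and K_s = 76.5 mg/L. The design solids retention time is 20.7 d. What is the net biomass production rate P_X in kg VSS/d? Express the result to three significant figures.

Effluent substrate depends only on kinetics and SRT: S = K_s(1 + k_d θ_c) / [θ_c(Yk − k_d) − 1] = 76.5 × (1 + 0.118 × 20.7) / [20.7 × (0.431 × 7.82 − 0.118) − 1] = 263.4 / 66.33 = 3.971 mg/L.
Y_obs = Y / (1 + k_d θ_c) = 0.431 / (1 + 0.118 × 20.7) = 0.431 / 3.443 = 0.1252.
Substrate removed = Q·(S₀ − S) = 43200 m³/d × (845 − 3.97) g/m³ = 3.63×10^7 g/d = 36332 kg/d.
Biomass produced: P_X = Y_obs·Q·ΔS = 0.1252 × 36332 ≈ 4549 kg VSS/d.

P_X ≈ 4550 kg VSS/d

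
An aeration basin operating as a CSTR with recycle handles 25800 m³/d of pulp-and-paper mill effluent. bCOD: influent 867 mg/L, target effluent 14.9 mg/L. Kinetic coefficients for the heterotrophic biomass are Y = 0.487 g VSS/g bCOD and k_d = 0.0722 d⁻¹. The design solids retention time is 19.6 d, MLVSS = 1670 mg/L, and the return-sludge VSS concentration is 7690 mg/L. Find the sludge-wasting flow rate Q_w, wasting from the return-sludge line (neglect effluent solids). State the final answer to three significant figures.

Rearranging the biomass balance for a CMAS with decay, V = Y·Q·ΔS·θ_c / [X·(1+k_d θ_c)] = 0.487 × 25800 × (867 − 14.9) × 19.6 / [1670 × (1 + 0.0722 × 19.6)] = 2.1×10^8 / 4033 = 52028 m³.
Q_w = (V·X)/(θ_c X_r) = 52028 × 1670 / (19.6 × 7690) = 576.5 m³/d.

Q_w ≈ 576 m³/d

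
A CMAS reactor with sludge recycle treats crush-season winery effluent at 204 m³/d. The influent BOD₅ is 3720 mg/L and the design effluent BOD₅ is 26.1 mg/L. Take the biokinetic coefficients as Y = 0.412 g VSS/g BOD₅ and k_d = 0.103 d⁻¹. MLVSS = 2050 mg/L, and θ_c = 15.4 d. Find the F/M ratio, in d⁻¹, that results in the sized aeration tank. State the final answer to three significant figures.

From the SRT design equation V = Y Q (S₀−S) θ_c / [X (1 + k_d θ_c)] = 0.412 × 204 × (3720 − 26.1) × 15.4 / [2050 × (1 + 0.103 × 15.4)] = 4.78×10^6 / 5302 = 901.8 m³.
Food-to-microorganism ratio F/M = Q S₀ / (V X) = 204 × 3720 / (901.8 × 2050) = 0.4105 d⁻¹.

F/M ≈ 0.410 d⁻¹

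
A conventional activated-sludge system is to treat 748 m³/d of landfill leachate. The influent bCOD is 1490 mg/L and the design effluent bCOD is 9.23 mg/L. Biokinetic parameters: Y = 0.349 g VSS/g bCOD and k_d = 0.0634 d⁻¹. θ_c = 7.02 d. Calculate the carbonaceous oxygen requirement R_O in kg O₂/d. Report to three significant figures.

R_O ≈ 728 kg O₂/d

The observed yield is Y_obs = Y/(1 + k_d·θ_c) = 0.349 / (1 + 0.0634 × 7.02) = 0.349 / 1.445 = 0.2415 g VSS per g bCOD removed.
Mass of bCOD removed per day: Q(S₀ − S) = 748 × 1481 g/m³ = 1108 kg/d.
Biomass synthesised: P_X = Y_obs × 1108 = 267.5 kg VSS/d.
R_O = Q·ΔS − 1.42 P_X = 1108 − 379.9 = 727.8 kg O₂/d.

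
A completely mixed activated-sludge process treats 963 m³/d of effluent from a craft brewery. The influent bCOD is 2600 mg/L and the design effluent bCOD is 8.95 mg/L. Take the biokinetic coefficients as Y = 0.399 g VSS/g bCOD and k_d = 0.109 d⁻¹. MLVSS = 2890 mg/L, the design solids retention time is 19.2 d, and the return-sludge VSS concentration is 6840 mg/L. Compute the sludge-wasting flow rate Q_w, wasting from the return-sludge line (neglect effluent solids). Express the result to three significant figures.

Q_w ≈ 47.1 m³/d

Steady-state biomass mass balance: V·X·(1 + k_d·θ_c) = Y·Q·(S₀ − S)·θ_c, so V = 0.399 × 963 × (2600 − 8.95) × 19.2 / [2890 × (1 + 0.109 × 19.2)] = 1.91×10^7 / 8938 = 2139 m³.
Wasting from the return line (neglecting effluent solids): Q_w = V·X / (θ_c·X_r) = 2139 × 2890 / (19.2 × 6840) = 47.06 m³/d.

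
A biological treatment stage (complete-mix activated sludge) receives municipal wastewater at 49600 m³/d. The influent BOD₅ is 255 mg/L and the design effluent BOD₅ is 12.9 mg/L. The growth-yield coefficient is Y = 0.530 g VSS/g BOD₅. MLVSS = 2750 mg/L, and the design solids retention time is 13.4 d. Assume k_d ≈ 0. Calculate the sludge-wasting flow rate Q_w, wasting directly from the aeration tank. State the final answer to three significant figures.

Biomass mass balance (decay neglected): V·X = Y·Q·(S₀ − S)·θ_c, so V = 0.530 × 49600 × (255 − 12.9) × 13.4 / 2750 = 31012 m³.
With mixed-liquor wasting, θ_c = V/Q_w, so Q_w = V/θ_c = 31012/13.4 = 2314 m³/d.

Q_w ≈ 2310 m³/d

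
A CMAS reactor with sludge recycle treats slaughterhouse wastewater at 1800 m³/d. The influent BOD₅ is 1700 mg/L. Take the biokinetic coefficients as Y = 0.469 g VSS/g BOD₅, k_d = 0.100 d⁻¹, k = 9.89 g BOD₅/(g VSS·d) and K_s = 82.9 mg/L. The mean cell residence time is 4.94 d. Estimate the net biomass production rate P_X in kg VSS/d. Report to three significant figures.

P_X ≈ 957 kg VSS/d

For a completely mixed reactor with recycle the Lawrence–McCarty relation gives S = K_s·(1 + k_d·θ_c) / [θ_c·(Y·k − k_d) − 1] = 82.9 × (1 + 0.100 × 4.94) / [4.94 × (0.469 × 9.89 − 0.100) − 1] = 123.9 / 21.42 = 5.782 mg/L.
Correct the yield for decay: Y_obs = Y/(1 + k_d θ_c) = 0.469 / (1 + 0.100 × 4.94) = 0.469 / 1.494 = 0.3139.
ΔS = 1700 − 5.78 = 1694 mg/L, so the substrate removal rate is 1800 × 1694/1000 = 3050 kg BOD₅/d.
Net biomass production P_X = Y_obs × Q·(S₀ − S) = 0.3139 × 3050 = 957.3 kg VSS/d.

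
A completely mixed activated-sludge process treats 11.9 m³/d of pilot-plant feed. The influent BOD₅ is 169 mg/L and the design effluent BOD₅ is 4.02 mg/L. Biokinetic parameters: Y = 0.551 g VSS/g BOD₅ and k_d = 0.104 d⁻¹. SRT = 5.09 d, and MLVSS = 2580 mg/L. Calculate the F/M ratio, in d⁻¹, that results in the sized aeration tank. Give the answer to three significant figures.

F/M ≈ 0.559 d⁻¹

From the SRT design equation V = Y Q (S₀−S) θ_c / [X (1 + k_d θ_c)] = 0.551 × 11.9 × (169 − 4.02) × 5.09 / [2580 × (1 + 0.104 × 5.09)] = 5.51×10^3 / 3946 = 1.395 m³.
F/M = applied load / biomass = Q·S₀/(V·X) = 11.9 × 169 / (1.395 × 2580) = 0.5586 d⁻¹.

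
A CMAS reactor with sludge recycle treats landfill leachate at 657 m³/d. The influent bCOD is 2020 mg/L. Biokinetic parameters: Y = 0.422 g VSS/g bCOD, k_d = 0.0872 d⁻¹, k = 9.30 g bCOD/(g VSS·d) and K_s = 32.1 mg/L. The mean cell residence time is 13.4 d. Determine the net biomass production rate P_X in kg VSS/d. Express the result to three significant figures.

P_X ≈ 258 kg VSS/d

From the Monod/SRT balance for a CMAS, S = K_s·(1+k_d θ_c)/[θ_c·(Y k − k_d) − 1] = 32.1 × (1 + 0.0872 × 13.4) / [13.4 × (0.422 × 9.30 − 0.0872) − 1] = 69.61 / 50.42 = 1.381 mg/L.
The observed yield is Y_obs = Y/(1 + k_d·θ_c) = 0.422 / (1 + 0.0872 × 13.4) = 0.422 / 2.168 = 0.1946 g VSS per g bCOD removed.
Q·(S₀ − S) = 657 × (2020 − 1.38) × 10⁻³ = 1326 kg/d removed.
P_X = Y_obs · Q(S₀ − S) = 0.1946 × 1326 = 258.1 kg VSS/d.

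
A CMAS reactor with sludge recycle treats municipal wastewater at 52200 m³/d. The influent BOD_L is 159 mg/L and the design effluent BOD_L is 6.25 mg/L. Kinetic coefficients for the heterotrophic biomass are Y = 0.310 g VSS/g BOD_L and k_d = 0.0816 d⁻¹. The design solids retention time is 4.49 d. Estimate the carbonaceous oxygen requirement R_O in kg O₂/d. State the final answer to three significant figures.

The observed yield is Y_obs = Y/(1 + k_d·θ_c) = 0.310 / (1 + 0.0816 × 4.49) = 0.310 / 1.366 = 0.2269 g VSS per g BOD_L removed.
Mass of BOD_L removed per day: Q(S₀ − S) = 52200 × 152.8 g/m³ = 7974 kg/d.
Net sludge production P_X = 0.2269 × 7974 = 1809 kg VSS/d.
R_O = Q·ΔS − 1.42 P_X = 7974 − 2569 = 5405 kg O₂/d.

R_O ≈ 5400 kg O₂/d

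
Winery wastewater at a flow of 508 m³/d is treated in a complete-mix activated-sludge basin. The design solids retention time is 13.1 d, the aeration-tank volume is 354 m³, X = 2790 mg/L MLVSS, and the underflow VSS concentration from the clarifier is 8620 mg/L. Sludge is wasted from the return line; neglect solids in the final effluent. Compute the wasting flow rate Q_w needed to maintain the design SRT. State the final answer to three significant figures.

Q_w ≈ 8.75 m³/d

θ_c = V·X/(Q_w·X_r) when wasting from the recycle, so Q_w = V·X/(θ_c·X_r) = 354.0 × 2790 / (13.1 × 8620) = 8.746 m³/d.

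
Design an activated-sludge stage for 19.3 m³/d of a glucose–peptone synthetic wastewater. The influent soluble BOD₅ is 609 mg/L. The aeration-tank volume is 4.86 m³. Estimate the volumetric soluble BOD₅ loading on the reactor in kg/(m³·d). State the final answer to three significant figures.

L_v ≈ 2.42 kg soluble BOD₅/(m³·d)

L_v = Q S₀ / V = 19.3 × 609 × 10⁻³ / 4.860 = 2.418 kg/(m³·d).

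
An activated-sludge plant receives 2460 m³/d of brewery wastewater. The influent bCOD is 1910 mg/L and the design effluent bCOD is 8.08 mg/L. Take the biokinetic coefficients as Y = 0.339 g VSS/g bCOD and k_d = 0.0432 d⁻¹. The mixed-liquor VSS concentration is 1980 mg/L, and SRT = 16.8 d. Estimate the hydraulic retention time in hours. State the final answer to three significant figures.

Rearranging the biomass balance for a CMAS with decay, V = Y·Q·ΔS·θ_c / [X·(1+k_d θ_c)] = 0.339 × 2460 × (1910 − 8.08) × 16.8 / [1980 × (1 + 0.0432 × 16.8)] = 2.66×10^7 / 3417 = 7798 m³.
HRT = V/Q = 7798 m³ / 2460 m³·d⁻¹ = 3.170 d × 24 = 76.08 h.

τ ≈ 76.1 h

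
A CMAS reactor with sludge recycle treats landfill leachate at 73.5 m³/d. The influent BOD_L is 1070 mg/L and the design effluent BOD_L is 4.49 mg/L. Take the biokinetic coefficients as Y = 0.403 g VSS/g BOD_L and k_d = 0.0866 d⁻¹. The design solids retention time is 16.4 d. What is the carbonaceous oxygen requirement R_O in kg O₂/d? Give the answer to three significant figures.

R_O ≈ 59.8 kg O₂/d

Correct the yield for decay: Y_obs = Y/(1 + k_d θ_c) = 0.403 / (1 + 0.0866 × 16.4) = 0.403 / 2.420 = 0.1665.
ΔS = 1070 − 4.49 = 1066 mg/L, so the substrate removal rate is 73.5 × 1066/1000 = 78.31 kg BOD_L/d.
Biomass synthesised: P_X = Y_obs × 78.31 = 13.04 kg VSS/d.
R_O = Q·ΔS − 1.42 P_X = 78.31 − 18.52 = 59.80 kg O₂/d.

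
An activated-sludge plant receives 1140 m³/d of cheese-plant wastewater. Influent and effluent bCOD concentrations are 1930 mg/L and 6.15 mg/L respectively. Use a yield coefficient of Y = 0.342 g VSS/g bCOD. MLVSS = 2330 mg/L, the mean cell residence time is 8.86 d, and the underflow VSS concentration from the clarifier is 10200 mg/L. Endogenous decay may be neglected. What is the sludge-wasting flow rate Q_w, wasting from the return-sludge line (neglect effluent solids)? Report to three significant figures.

Biomass mass balance (decay neglected): V·X = Y·Q·(S₀ − S)·θ_c, so V = 0.342 × 1140 × (1930 − 6.15) × 8.86 / 2330 = 2852 m³.
Wasting from the return line (neglecting effluent solids): Q_w = V·X / (θ_c·X_r) = 2852 × 2330 / (8.86 × 10200) = 73.54 m³/d.

Q_w ≈ 73.5 m³/d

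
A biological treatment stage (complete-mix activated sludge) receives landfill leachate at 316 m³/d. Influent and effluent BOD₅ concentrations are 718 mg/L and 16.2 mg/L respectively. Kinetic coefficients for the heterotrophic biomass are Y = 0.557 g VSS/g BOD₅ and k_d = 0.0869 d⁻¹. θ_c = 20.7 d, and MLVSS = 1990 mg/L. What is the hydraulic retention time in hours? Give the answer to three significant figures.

τ ≈ 34.9 h

Rearranging the biomass balance for a CMAS with decay, V = Y·Q·ΔS·θ_c / [X·(1+k_d θ_c)] = 0.557 × 316 × (718 − 16.2) × 20.7 / [1990 × (1 + 0.0869 × 20.7)] = 2.56×10^6 / 5570 = 459.1 m³.
Hydraulic retention time τ = V/Q = 459.1 / 316 = 1.453 d = 34.87 h.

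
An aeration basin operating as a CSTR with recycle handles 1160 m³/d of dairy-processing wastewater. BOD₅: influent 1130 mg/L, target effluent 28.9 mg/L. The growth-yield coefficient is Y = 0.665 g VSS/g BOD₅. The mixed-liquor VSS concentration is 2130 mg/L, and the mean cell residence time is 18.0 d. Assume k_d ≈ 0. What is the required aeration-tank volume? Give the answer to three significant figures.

V ≈ 7180 m³

Biomass mass balance (decay neglected): V·X = Y·Q·(S₀ − S)·θ_c, so V = 0.665 × 1160 × (1130 − 28.9) × 18.0 / 2130 = 7178 m³.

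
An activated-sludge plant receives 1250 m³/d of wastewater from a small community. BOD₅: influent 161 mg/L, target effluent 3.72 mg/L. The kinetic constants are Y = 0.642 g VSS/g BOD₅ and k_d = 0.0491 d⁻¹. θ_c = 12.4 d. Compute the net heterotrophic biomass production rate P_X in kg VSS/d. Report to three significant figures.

P_X ≈ 78.5 kg VSS/d

Y_obs = Y / (1 + k_d θ_c) = 0.642 / (1 + 0.0491 × 12.4) = 0.642 / 1.609 = 0.3990.
ΔS = 161 − 3.72 = 157.3 mg/L, so the substrate removal rate is 1250 × 157.3/1000 = 196.6 kg BOD₅/d.
So the net sludge growth is P_X = 0.3990 × 196.6 = 78.45 kg VSS/d.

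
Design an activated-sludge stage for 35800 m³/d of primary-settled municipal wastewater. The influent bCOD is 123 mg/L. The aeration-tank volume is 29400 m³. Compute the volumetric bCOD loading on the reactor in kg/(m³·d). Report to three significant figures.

Volumetric loading L_v = Q·S₀ / V = 35800 × 123 g/m³ / 29400 m³ = 149.8 g/(m³·d) = 0.1498 kg bCOD/(m³·d).

L_v ≈ 0.150 kg bCOD/(m³·d)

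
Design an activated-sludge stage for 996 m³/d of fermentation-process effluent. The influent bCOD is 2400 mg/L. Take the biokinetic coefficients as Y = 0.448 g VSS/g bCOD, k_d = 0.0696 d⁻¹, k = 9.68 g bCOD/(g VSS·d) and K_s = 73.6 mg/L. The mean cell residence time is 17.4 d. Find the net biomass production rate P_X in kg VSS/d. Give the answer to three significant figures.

For a completely mixed reactor with recycle the Lawrence–McCarty relation gives S = K_s·(1 + k_d·θ_c) / [θ_c·(Y·k − k_d) − 1] = 73.6 × (1 + 0.0696 × 17.4) / [17.4 × (0.448 × 9.68 − 0.0696) − 1] = 162.7 / 73.25 = 2.222 mg/L.
Correct the yield for decay: Y_obs = Y/(1 + k_d θ_c) = 0.448 / (1 + 0.0696 × 17.4) = 0.448 / 2.211 = 0.2026.
ΔS = 2400 − 2.22 = 2398 mg/L, so the substrate removal rate is 996 × 2398/1000 = 2388 kg bCOD/d.
Biomass produced: P_X = Y_obs·Q·ΔS = 0.2026 × 2388 ≈ 483.9 kg VSS/d.

P_X ≈ 484 kg VSS/d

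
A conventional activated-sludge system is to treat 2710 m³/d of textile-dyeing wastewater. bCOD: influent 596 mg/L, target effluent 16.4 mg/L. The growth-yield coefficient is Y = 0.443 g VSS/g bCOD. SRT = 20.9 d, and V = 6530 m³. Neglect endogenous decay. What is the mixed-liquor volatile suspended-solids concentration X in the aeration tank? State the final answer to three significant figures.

From V·X = Y·Q·(S₀ − S)·θ_c (decay neglected): X = 0.443 × 2710 × (596 − 16.4) × 20.9 / 6530 = 2227 mg/L.

X ≈ 2230 mg/L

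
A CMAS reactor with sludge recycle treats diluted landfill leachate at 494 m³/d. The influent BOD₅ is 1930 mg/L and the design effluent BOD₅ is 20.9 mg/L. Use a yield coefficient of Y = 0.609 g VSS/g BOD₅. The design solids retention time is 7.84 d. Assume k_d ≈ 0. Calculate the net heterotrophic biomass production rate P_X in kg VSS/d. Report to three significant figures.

P_X ≈ 574 kg VSS/d

No decay correction is needed, so Y_obs = Y = 0.609.
Mass of BOD₅ removed per day: Q(S₀ − S) = 494 × 1909 g/m³ = 943.1 kg/d.
P_X = Y_obs · Q(S₀ − S) = 0.6090 × 943.1 = 574.3 kg VSS/d.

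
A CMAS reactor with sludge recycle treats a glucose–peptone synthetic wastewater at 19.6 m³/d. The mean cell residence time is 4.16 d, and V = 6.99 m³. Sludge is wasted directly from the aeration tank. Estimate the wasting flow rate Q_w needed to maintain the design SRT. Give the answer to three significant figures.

Q_w ≈ 1.68 m³/d

With mixed-liquor wasting, θ_c = V/Q_w, so Q_w = V/θ_c = 6.990/4.16 = 1.680 m³/d.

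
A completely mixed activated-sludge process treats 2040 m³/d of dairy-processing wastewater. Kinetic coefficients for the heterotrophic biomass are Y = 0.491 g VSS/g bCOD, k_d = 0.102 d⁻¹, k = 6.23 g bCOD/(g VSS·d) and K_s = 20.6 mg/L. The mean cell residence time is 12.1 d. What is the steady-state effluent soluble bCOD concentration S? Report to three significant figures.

S ≈ 1.32 mg/L

Effluent substrate depends only on kinetics and SRT: S = K_s(1 + k_d θ_c) / [θ_c(Yk − k_d) − 1] = 20.6 × (1 + 0.102 × 12.1) / [12.1 × (0.491 × 6.23 − 0.102) − 1] = 46.02 / 34.78 = 1.323 mg/L.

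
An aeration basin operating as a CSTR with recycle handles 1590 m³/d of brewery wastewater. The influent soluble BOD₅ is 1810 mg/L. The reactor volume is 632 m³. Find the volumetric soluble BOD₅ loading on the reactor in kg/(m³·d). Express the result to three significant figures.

L_v ≈ 4.55 kg soluble BOD₅/(m³·d)

Applied soluble BOD₅ load per unit volume = Q·S₀/V = (1590 × 1810/1000)/632.0 = 4.554 kg soluble BOD₅·m⁻³·d⁻¹.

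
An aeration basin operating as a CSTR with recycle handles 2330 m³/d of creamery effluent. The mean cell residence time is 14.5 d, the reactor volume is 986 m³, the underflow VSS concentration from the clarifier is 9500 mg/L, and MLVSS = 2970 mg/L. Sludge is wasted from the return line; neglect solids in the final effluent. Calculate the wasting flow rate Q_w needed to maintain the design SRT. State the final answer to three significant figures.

Q_w ≈ 21.3 m³/d

θ_c = V·X/(Q_w·X_r) when wasting from the recycle, so Q_w = V·X/(θ_c·X_r) = 986.0 × 2970 / (14.5 × 9500) = 21.26 m³/d.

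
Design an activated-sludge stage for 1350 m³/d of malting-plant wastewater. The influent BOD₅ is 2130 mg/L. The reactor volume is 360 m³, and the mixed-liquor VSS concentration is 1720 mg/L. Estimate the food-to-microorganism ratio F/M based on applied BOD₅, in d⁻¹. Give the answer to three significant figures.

F/M ≈ 4.64 d⁻¹

F/M = applied load / biomass = Q·S₀/(V·X) = 1350 × 2130 / (360.0 × 1720) = 4.644 d⁻¹.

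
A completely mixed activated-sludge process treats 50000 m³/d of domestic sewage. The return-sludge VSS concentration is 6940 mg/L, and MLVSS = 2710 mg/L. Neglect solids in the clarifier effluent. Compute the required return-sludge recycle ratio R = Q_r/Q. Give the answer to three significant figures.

R ≈ 0.641

Mass balance around the secondary clarifier (neglecting effluent solids): R = X / (X_r − X) = 2710 / (6940 − 2710) = 0.6407.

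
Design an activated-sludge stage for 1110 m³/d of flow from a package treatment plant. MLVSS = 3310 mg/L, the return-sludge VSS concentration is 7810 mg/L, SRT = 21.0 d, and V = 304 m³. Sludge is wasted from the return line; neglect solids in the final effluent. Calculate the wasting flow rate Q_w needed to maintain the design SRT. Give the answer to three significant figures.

Q_w = (V·X)/(θ_c X_r) = 304.0 × 3310 / (21.0 × 7810) = 6.135 m³/d.

Q_w ≈ 6.14 m³/d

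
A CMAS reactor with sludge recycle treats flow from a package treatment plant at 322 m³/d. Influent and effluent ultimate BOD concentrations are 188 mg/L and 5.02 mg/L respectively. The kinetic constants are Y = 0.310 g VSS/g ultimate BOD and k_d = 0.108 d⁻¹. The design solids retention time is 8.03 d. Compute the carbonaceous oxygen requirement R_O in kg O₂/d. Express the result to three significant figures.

R_O ≈ 45.0 kg O₂/d

Observed yield with endogenous decay: Y_obs = Y / (1 + k_d·θ_c) = 0.310 / (1 + 0.108 × 8.03) = 0.310 / 1.867 = 0.1660 g VSS/g ultimate BOD.
Q·(S₀ − S) = 322 × (188 − 5.02) × 10⁻³ = 58.92 kg/d removed.
Net sludge production P_X = 0.1660 × 58.92 = 9.782 kg VSS/d.
R_O = Q·(S₀ − S) − 1.42·P_X = 58.92 − 1.42 × 9.782 = 45.03 kg O₂/d.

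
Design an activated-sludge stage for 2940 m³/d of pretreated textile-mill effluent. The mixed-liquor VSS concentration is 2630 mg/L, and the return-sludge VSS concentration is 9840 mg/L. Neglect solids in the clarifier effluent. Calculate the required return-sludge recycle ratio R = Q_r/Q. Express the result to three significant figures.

Mass balance around the secondary clarifier (neglecting effluent solids): R = X / (X_r − X) = 2630 / (9840 − 2630) = 0.3648.

R ≈ 0.365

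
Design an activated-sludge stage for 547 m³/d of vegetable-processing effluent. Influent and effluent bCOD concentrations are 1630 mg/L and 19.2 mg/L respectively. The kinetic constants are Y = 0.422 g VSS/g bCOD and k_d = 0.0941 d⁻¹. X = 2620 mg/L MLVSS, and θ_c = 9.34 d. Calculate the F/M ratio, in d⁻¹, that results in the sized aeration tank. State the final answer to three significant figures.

From the SRT design equation V = Y Q (S₀−S) θ_c / [X (1 + k_d θ_c)] = 0.422 × 547 × (1630 − 19.2) × 9.34 / [2620 × (1 + 0.0941 × 9.34)] = 3.47×10^6 / 4923 = 705.5 m³.
F/M = Q·S₀ / (V·X) = 547 × 1630 / (705.5 × 2620) = 0.4824 g bCOD·(g VSS·d)⁻¹.

F/M ≈ 0.482 d⁻¹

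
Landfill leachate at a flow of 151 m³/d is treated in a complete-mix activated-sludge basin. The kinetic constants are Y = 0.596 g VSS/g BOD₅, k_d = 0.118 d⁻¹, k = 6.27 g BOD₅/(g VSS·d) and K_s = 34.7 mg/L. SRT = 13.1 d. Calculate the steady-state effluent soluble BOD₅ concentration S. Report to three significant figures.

From the Monod/SRT balance for a CMAS, S = K_s·(1+k_d θ_c)/[θ_c·(Y k − k_d) − 1] = 34.7 × (1 + 0.118 × 13.1) / [13.1 × (0.596 × 6.27 − 0.118) − 1] = 88.34 / 46.41 = 1.904 mg/L.

S ≈ 1.90 mg/L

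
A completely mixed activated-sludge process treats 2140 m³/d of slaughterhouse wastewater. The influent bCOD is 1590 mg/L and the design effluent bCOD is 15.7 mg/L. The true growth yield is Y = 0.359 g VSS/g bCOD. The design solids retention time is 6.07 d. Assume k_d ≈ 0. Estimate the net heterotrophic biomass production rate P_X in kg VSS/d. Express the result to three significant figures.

Since k_d ≈ 0, Y_obs = Y = 0.359 g VSS/g bCOD.
Mass of bCOD removed per day: Q(S₀ − S) = 2140 × 1574 g/m³ = 3369 kg/d.
So the net sludge growth is P_X = 0.3590 × 3369 = 1209 kg VSS/d.

P_X ≈ 1210 kg VSS/d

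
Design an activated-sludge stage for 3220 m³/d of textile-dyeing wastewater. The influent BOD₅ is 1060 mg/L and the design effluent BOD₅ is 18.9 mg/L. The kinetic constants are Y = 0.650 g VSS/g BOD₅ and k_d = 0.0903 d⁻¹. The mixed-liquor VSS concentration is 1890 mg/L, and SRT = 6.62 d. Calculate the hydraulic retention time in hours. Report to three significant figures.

τ ≈ 35.6 h

Steady-state biomass mass balance: V·X·(1 + k_d·θ_c) = Y·Q·(S₀ − S)·θ_c, so V = 0.650 × 3220 × (1060 − 18.9) × 6.62 / [1890 × (1 + 0.0903 × 6.62)] = 1.44×10^7 / 3020 = 4777 m³.
Hydraulic retention time τ = V/Q = 4777 / 3220 = 1.483 d = 35.60 h.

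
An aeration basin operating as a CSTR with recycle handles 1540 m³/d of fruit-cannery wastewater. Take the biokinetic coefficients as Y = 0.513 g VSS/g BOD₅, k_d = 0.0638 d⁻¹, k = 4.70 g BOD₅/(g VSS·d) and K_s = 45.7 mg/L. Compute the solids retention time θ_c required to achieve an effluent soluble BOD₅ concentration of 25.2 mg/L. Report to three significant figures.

From 1/θ_c = Y·k·S/(K_s + S) − k_d: Y·k·S/(K_s+S) = 0.513 × 4.70 × 25.2 / (45.7 + 25.2) = 0.8570 d⁻¹.
1/θ_c = 0.8570 − 0.0638 = 0.7932 d⁻¹, so θ_c = 1.261 d.

θ_c ≈ 1.26 d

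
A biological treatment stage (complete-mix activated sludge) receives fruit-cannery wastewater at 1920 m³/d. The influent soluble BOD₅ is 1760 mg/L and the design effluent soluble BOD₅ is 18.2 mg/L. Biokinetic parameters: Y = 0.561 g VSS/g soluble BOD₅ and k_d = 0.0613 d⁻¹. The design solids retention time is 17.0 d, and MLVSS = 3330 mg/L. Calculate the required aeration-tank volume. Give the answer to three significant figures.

V ≈ 4690 m³

Steady-state biomass mass balance: V·X·(1 + k_d·θ_c) = Y·Q·(S₀ − S)·θ_c, so V = 0.561 × 1920 × (1760 − 18.2) × 17.0 / [3330 × (1 + 0.0613 × 17.0)] = 3.19×10^7 / 6800 = 4690 m³.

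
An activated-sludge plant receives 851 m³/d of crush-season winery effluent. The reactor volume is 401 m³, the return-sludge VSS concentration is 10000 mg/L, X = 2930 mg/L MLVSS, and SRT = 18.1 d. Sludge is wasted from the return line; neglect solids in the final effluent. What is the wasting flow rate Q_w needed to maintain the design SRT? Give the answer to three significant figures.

Q_w = (V·X)/(θ_c X_r) = 401.0 × 2930 / (18.1 × 10000) = 6.491 m³/d.

Q_w ≈ 6.49 m³/d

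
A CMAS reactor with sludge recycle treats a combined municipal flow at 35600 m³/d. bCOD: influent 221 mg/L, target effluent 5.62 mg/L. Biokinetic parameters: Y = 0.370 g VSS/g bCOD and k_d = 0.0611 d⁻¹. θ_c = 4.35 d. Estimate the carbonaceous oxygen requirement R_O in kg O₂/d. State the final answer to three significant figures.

Correct the yield for decay: Y_obs = Y/(1 + k_d θ_c) = 0.370 / (1 + 0.0611 × 4.35) = 0.370 / 1.266 = 0.2923.
Q·(S₀ − S) = 35600 × (221 − 5.62) × 10⁻³ = 7668 kg/d removed.
P_X = Y_obs·Q·(S₀ − S) = 0.2923 × 7668 = 2241 kg VSS/d.
R_O = Q·(S₀ − S) − 1.42·P_X = 7668 − 1.42 × 2241 = 4485 kg O₂/d.

R_O ≈ 4480 kg O₂/d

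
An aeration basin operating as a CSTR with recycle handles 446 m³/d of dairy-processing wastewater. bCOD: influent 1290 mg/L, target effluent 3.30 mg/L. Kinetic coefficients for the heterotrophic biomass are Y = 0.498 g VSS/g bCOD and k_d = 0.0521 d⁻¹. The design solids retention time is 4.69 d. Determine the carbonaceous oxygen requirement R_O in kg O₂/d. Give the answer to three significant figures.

The observed yield is Y_obs = Y/(1 + k_d·θ_c) = 0.498 / (1 + 0.0521 × 4.69) = 0.498 / 1.244 = 0.4002 g VSS per g bCOD removed.
ΔS = 1290 − 3.30 = 1287 mg/L, so the substrate removal rate is 446 × 1287/1000 = 573.9 kg bCOD/d.
Biomass synthesised: P_X = Y_obs × 573.9 = 229.7 kg VSS/d.
Carbonaceous O₂ demand = substrate oxidised − cell-mass equivalent = 573.9 − 1.42 × 229.7 = 247.7 kg O₂/d.

R_O ≈ 248 kg O₂/d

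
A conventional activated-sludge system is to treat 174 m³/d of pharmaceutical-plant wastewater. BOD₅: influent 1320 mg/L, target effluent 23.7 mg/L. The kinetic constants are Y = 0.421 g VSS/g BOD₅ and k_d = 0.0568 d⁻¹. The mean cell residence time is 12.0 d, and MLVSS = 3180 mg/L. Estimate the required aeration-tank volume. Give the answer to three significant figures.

V ≈ 213 m³

From the SRT design equation V = Y Q (S₀−S) θ_c / [X (1 + k_d θ_c)] = 0.421 × 174 × (1320 − 23.7) × 12.0 / [3180 × (1 + 0.0568 × 12.0)] = 1.14×10^6 / 5347 = 213.1 m³.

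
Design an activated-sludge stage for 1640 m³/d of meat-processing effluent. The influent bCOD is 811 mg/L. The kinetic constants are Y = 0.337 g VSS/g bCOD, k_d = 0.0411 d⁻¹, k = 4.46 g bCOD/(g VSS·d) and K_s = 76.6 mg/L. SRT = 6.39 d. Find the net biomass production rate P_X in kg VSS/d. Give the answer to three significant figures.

From the Monod/SRT balance for a CMAS, S = K_s·(1+k_d θ_c)/[θ_c·(Y k − k_d) − 1] = 76.6 × (1 + 0.0411 × 6.39) / [6.39 × (0.337 × 4.46 − 0.0411) − 1] = 96.72 / 8.342 = 11.59 mg/L.
Y_obs = Y / (1 + k_d θ_c) = 0.337 / (1 + 0.0411 × 6.39) = 0.337 / 1.263 = 0.2669.
Mass of bCOD removed per day: Q(S₀ − S) = 1640 × 799.4 g/m³ = 1311 kg/d.
So the net sludge growth is P_X = 0.2669 × 1311 = 349.9 kg VSS/d.

P_X ≈ 350 kg VSS/d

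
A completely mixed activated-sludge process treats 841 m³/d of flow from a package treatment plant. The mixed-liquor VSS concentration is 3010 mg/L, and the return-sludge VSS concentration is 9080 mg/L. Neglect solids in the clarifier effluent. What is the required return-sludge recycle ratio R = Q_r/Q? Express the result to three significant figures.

R ≈ 0.496

R = Q_r/Q = X/(X_r − X) = 3010 / (9080 − 3010) = 0.4959.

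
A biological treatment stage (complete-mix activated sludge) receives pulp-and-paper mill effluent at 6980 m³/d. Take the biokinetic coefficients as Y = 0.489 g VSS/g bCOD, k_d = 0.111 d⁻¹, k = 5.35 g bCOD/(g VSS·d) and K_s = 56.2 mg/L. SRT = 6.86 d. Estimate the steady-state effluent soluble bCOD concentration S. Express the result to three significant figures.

For a completely mixed reactor with recycle the Lawrence–McCarty relation gives S = K_s·(1 + k_d·θ_c) / [θ_c·(Y·k − k_d) − 1] = 56.2 × (1 + 0.111 × 6.86) / [6.86 × (0.489 × 5.35 − 0.111) − 1] = 98.99 / 16.19 = 6.116 mg/L.

S ≈ 6.12 mg/L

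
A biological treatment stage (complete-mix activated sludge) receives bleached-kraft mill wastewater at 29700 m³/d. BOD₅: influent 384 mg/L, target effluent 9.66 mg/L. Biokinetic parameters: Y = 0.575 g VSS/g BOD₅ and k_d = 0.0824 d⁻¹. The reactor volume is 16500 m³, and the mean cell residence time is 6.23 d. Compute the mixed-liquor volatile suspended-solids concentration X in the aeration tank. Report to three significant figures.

X ≈ 1590 mg/L

Solving the biomass balance for X: X = Y Q (S₀−S) θ_c / [V (1+k_d θ_c)] = 0.575 × 29700 × (384 − 9.66) × 6.23 / [16500 × (1 + 0.0824 × 6.23)] = 1595 mg/L.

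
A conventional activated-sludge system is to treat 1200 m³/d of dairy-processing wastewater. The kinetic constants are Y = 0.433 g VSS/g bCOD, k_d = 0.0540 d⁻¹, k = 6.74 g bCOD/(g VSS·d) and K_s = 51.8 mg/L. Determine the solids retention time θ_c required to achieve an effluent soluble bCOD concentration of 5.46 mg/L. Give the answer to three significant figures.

From 1/θ_c = Y·k·S/(K_s + S) − k_d: Y·k·S/(K_s+S) = 0.433 × 6.74 × 5.46 / (51.8 + 5.46) = 0.2783 d⁻¹.
θ_c = 1/(μ − k_d) = 1/(0.2783 − 0.0540) = 1/0.2243 = 4.459 d.

θ_c ≈ 4.46 d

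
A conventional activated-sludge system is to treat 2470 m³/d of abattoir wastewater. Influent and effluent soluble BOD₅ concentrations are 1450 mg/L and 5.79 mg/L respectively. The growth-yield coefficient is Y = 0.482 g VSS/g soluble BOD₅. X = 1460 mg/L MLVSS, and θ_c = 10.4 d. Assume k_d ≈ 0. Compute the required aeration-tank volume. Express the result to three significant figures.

V·X = Y·Q·ΔS·θ_c gives V = 0.482 × 2470 × (1450 − 5.79) × 10.4 / 1460 = 12248 m³.

V ≈ 12200 m³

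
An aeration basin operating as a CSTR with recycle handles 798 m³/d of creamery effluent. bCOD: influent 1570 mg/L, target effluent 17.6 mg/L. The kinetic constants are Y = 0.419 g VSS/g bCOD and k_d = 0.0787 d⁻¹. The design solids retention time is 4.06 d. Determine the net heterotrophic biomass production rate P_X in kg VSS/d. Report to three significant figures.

P_X ≈ 393 kg VSS/d

Y_obs = Y / (1 + k_d θ_c) = 0.419 / (1 + 0.0787 × 4.06) = 0.419 / 1.320 = 0.3175.
Q·(S₀ − S) = 798 × (1570 − 17.6) × 10⁻³ = 1239 kg/d removed.
P_X = Y_obs · Q(S₀ − S) = 0.3175 × 1239 = 393.4 kg VSS/d.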